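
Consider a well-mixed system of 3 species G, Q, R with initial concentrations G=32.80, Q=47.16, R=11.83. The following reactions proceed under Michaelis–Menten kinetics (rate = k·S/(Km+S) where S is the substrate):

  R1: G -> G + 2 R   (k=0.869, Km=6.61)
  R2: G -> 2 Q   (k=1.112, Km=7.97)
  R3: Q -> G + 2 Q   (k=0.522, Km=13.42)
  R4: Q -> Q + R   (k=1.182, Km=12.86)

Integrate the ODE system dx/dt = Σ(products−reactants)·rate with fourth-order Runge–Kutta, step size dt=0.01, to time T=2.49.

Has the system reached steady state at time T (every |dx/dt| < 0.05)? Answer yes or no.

RK4 with dt=0.01: 249 steps to T=2.49. Trajectory (selected grid times):
t=0.00: G=32.80 Q=47.16 R=11.83
t=0.28: G=32.66 Q=47.77 R=12.50
t=0.55: G=32.53 Q=48.37 R=13.14
t=0.83: G=32.40 Q=48.98 R=13.80
t=1.11: G=32.26 Q=49.60 R=14.47
t=1.38: G=32.13 Q=50.19 R=15.11
t=1.66: G=32.00 Q=50.80 R=15.78
t=1.94: G=31.87 Q=51.42 R=16.45
t=2.21: G=31.74 Q=52.01 R=17.09
t=2.49: G=31.60 Q=52.62 R=17.76
Rates at T: R1=0.7187, R2=0.8881, R3=0.4159, R4=0.9499
dx/dt at T (Σ net stoichiometry × rate): G=-0.4721, Q=+2.1920, R=+2.3872
Largest |dx/dt| is |+2.3872| (R) ≥ 0.05 → not steady.

Steady state at T: no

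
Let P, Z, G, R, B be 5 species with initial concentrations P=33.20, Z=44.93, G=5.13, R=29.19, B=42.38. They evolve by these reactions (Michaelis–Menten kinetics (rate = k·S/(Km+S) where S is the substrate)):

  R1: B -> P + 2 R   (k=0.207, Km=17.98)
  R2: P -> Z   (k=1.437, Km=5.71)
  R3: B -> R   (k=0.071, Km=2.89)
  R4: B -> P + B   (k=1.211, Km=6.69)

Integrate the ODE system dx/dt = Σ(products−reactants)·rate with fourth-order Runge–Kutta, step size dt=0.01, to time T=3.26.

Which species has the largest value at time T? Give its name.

Dominant species at T: Z

RK4 with dt=0.01: 326 steps to T=3.26. Trajectory (selected grid times):
t=0.00: P=33.20 Z=44.93 G=5.13 R=29.19 B=42.38
t=0.36: P=33.19 Z=45.37 G=5.13 R=29.32 B=42.30
t=0.72: P=33.17 Z=45.81 G=5.13 R=29.45 B=42.23
t=1.09: P=33.16 Z=46.27 G=5.13 R=29.58 B=42.15
t=1.45: P=33.15 Z=46.71 G=5.13 R=29.71 B=42.07
t=1.81: P=33.14 Z=47.15 G=5.13 R=29.84 B=42.00
t=2.17: P=33.12 Z=47.59 G=5.13 R=29.96 B=41.92
t=2.54: P=33.11 Z=48.04 G=5.13 R=30.10 B=41.84
t=2.90: P=33.10 Z=48.48 G=5.13 R=30.22 B=41.77
t=3.26: P=33.08 Z=48.93 G=5.13 R=30.35 B=41.69
At T=3.26: P=33.08 Z=48.93 G=5.13 R=30.35 B=41.69; the largest is Z.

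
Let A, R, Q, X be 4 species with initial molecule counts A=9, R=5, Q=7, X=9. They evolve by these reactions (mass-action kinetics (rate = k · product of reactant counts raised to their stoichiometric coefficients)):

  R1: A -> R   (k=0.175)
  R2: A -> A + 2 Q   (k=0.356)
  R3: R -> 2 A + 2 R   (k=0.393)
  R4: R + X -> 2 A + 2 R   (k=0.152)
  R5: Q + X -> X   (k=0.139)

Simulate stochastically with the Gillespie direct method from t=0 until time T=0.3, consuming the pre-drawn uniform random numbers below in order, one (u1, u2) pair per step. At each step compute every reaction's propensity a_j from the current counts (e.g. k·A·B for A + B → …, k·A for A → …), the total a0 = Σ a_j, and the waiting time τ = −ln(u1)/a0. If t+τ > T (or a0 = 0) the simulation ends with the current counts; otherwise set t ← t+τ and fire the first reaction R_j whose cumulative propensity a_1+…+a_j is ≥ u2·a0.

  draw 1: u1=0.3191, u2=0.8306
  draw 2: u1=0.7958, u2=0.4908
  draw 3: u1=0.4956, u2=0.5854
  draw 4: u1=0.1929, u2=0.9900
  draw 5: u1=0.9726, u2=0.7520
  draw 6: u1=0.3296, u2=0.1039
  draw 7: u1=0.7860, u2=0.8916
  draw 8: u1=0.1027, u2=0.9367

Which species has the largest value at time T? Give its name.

t=0.000: A=9 R=5 Q=7 X=9
Draw 1: a1=1.575, a2=3.204, a3=1.965, a4=6.840, a5=8.757, a0=22.341; τ=−ln(0.3191)/22.341=0.051 → t=0.051; u2·a0=0.8306·22.341=18.556; a1+…+a4=13.584 < 18.556 ≤ a1+…+a5=22.341 → R5 fires; A=9 R=5 Q=6 X=9
Draw 2: a1=1.575, a2=3.204, a3=1.965, a4=6.840, a5=7.506, a0=21.090; τ=−ln(0.7958)/21.090=0.011 → t=0.062; u2·a0=0.4908·21.090=10.351; a1+…+a3=6.744 < 10.351 ≤ a1+…+a4=13.584 → R4 fires; A=11 R=6 Q=6 X=8
Draw 3: a1=1.925, a2=3.916, a3=2.358, a4=7.296, a5=6.672, a0=22.167; τ=−ln(0.4956)/22.167=0.032 → t=0.094; u2·a0=0.5854·22.167=12.977; a1+…+a3=8.199 < 12.977 ≤ a1+…+a4=15.495 → R4 fires; A=13 R=7 Q=6 X=7
Draw 4: a1=2.275, a2=4.628, a3=2.751, a4=7.448, a5=5.838, a0=22.940; τ=−ln(0.1929)/22.940=0.072 → t=0.165; u2·a0=0.9900·22.940=22.711; a1+…+a4=17.102 < 22.711 ≤ a1+…+a5=22.940 → R5 fires; A=13 R=7 Q=5 X=7
Draw 5: a1=2.275, a2=4.628, a3=2.751, a4=7.448, a5=4.865, a0=21.967; τ=−ln(0.9726)/21.967=0.001 → t=0.167; u2·a0=0.7520·21.967=16.519; a1+…+a3=9.654 < 16.519 ≤ a1+…+a4=17.102 → R4 fires; A=15 R=8 Q=5 X=6
Draw 6: a1=2.625, a2=5.340, a3=3.144, a4=7.296, a5=4.170, a0=22.575; τ=−ln(0.3296)/22.575=0.049 → t=0.216; u2·a0=0.1039·22.575=2.346 ≤ a1=2.625 → R1 fires; A=14 R=9 Q=5 X=6
Draw 7: a1=2.450, a2=4.984, a3=3.537, a4=8.208, a5=4.170, a0=23.349; τ=−ln(0.7860)/23.349=0.010 → t=0.226; u2·a0=0.8916·23.349=20.818; a1+…+a4=19.179 < 20.818 ≤ a1+…+a5=23.349 → R5 fires; A=14 R=9 Q=4 X=6
Draw 8: a1=2.450, a2=4.984, a3=3.537, a4=8.208, a5=3.336, a0=22.515; τ=−ln(0.1027)/22.515=0.101 → t=0.327 > T=0.3: stop.
At T=0.3: A=14 R=9 Q=4 X=6; the largest is A.

Dominant species at T: A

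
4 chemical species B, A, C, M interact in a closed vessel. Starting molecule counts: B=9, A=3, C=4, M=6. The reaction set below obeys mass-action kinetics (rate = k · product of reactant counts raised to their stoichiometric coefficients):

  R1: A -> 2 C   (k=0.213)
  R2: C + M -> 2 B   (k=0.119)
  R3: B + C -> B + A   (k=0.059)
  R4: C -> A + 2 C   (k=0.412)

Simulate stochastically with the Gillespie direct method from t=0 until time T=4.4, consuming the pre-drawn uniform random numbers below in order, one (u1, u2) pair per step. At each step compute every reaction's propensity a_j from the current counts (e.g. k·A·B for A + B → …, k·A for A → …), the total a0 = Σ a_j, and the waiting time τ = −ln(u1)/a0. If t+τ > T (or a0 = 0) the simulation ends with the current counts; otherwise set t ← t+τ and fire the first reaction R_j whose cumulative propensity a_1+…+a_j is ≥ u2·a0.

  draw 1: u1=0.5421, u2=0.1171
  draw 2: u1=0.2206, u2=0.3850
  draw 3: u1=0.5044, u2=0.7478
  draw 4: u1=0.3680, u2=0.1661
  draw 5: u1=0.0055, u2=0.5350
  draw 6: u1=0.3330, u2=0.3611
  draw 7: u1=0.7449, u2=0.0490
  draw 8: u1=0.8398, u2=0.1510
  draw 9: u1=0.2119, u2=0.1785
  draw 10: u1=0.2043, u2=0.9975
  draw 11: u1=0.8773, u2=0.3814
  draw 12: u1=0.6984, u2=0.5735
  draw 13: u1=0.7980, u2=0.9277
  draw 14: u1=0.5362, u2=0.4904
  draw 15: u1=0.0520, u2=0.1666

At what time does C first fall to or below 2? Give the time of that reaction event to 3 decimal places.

t=0.000: B=9 A=3 C=4 M=6
Draw 1: a1=0.639, a2=2.856, a3=2.124, a4=1.648, a0=7.267; τ=−ln(0.5421)/7.267=0.084 → t=0.084; u2·a0=0.1171·7.267=0.851; a1=0.639 < 0.851 ≤ a1+a2=3.495 → R2 fires; B=11 A=3 C=3 M=5
Draw 2: a1=0.639, a2=1.785, a3=1.947, a4=1.236, a0=5.607; τ=−ln(0.2206)/5.607=0.270 → t=0.354; u2·a0=0.3850·5.607=2.159; a1=0.639 < 2.159 ≤ a1+a2=2.424 → R2 fires; B=13 A=3 C=2 M=4
Draw 3: a1=0.639, a2=0.952, a3=1.534, a4=0.824, a0=3.949; τ=−ln(0.5044)/3.949=0.173 → t=0.527; u2·a0=0.7478·3.949=2.953; a1+a2=1.591 < 2.953 ≤ a1+…+a3=3.125 → R3 fires; B=13 A=4 C=1 M=4
Draw 4: a1=0.852, a2=0.476, a3=0.767, a4=0.412, a0=2.507; τ=−ln(0.3680)/2.507=0.399 → t=0.926; u2·a0=0.1661·2.507=0.416 ≤ a1=0.852 → R1 fires; B=13 A=3 C=3 M=4
Draw 5: a1=0.639, a2=1.428, a3=2.301, a4=1.236, a0=5.604; τ=−ln(0.0055)/5.604=0.928 → t=1.854; u2·a0=0.5350·5.604=2.998; a1+a2=2.067 < 2.998 ≤ a1+…+a3=4.368 → R3 fires; B=13 A=4 C=2 M=4
Draw 6: a1=0.852, a2=0.952, a3=1.534, a4=0.824, a0=4.162; τ=−ln(0.3330)/4.162=0.264 → t=2.119; u2·a0=0.3611·4.162=1.503; a1=0.852 < 1.503 ≤ a1+a2=1.804 → R2 fires; B=15 A=4 C=1 M=3
Draw 7: a1=0.852, a2=0.357, a3=0.885, a4=0.412, a0=2.506; τ=−ln(0.7449)/2.506=0.118 → t=2.236; u2·a0=0.0490·2.506=0.123 ≤ a1=0.852 → R1 fires; B=15 A=3 C=3 M=3
Draw 8: a1=0.639, a2=1.071, a3=2.655, a4=1.236, a0=5.601; τ=−ln(0.8398)/5.601=0.031 → t=2.267; u2·a0=0.1510·5.601=0.846; a1=0.639 < 0.846 ≤ a1+a2=1.710 → R2 fires; B=17 A=3 C=2 M=2
Draw 9: a1=0.639, a2=0.476, a3=2.006, a4=0.824, a0=3.945; τ=−ln(0.2119)/3.945=0.393 → t=2.661; u2·a0=0.1785·3.945=0.704; a1=0.639 < 0.704 ≤ a1+a2=1.115 → R2 fires; B=19 A=3 C=1 M=1
Draw 10: a1=0.639, a2=0.119, a3=1.121, a4=0.412, a0=2.291; τ=−ln(0.2043)/2.291=0.693 → t=3.354; u2·a0=0.9975·2.291=2.285; a1+…+a3=1.879 < 2.285 ≤ a1+…+a4=2.291 → R4 fires; B=19 A=4 C=2 M=1
Draw 11: a1=0.852, a2=0.238, a3=2.242, a4=0.824, a0=4.156; τ=−ln(0.8773)/4.156=0.031 → t=3.385; u2·a0=0.3814·4.156=1.585; a1+a2=1.090 < 1.585 ≤ a1+…+a3=3.332 → R3 fires; B=19 A=5 C=1 M=1
Draw 12: a1=1.065, a2=0.119, a3=1.121, a4=0.412, a0=2.717; τ=−ln(0.6984)/2.717=0.132 → t=3.517; u2·a0=0.5735·2.717=1.558; a1+a2=1.184 < 1.558 ≤ a1+…+a3=2.305 → R3 fires; B=19 A=6 C=0 M=1
Draw 13: a1=1.278, a2=0.000, a3=0.000, a4=0.000, a0=1.278; τ=−ln(0.7980)/1.278=0.177 → t=3.694; u2·a0=0.9277·1.278=1.186 ≤ a1=1.278 → R1 fires; B=19 A=5 C=2 M=1
Draw 14: a1=1.065, a2=0.238, a3=2.242, a4=0.824, a0=4.369; τ=−ln(0.5362)/4.369=0.143 → t=3.837; u2·a0=0.4904·4.369=2.143; a1+a2=1.303 < 2.143 ≤ a1+…+a3=3.545 → R3 fires; B=19 A=6 C=1 M=1
Draw 15: a1=1.278, a2=0.119, a3=1.121, a4=0.412, a0=2.930; τ=−ln(0.0520)/2.930=1.009 → t=4.846 > T=4.4: stop.
C first becomes ≤ 2 when it reaches 2 at the event at t=0.354.

Threshold first reached at t = 0.354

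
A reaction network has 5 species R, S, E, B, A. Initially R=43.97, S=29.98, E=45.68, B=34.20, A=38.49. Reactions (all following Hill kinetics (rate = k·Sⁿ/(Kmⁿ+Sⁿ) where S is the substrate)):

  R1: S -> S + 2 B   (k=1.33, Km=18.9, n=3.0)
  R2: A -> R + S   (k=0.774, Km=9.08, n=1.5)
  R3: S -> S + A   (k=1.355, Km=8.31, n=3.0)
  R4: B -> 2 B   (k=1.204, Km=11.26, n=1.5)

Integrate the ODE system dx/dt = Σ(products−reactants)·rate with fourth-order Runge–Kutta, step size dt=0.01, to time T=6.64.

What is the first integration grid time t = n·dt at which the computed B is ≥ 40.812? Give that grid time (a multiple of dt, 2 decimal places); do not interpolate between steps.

Threshold first reached at t = 2.08

RK4 with dt=0.01: 664 steps to T=6.64. Trajectory (selected grid times):
t=0.00: R=43.97 S=29.98 E=45.68 B=34.20 A=38.49
t=0.74: R=44.48 S=30.49 E=45.68 B=36.54 A=38.96
t=1.48: R=45.00 S=31.01 E=45.68 B=38.90 A=39.43
t=2.07: R=45.41 S=31.42 E=45.68 B=40.80 A=39.80
t=2.08: R=45.42 S=31.43 E=45.68 B=40.83 A=39.81
t=2.21: R=45.51 S=31.52 E=45.68 B=41.26 A=39.89
t=2.95: R=46.03 S=32.04 E=45.68 B=43.67 A=40.36
t=3.69: R=46.54 S=32.55 E=45.68 B=46.10 A=40.82
t=4.43: R=47.06 S=33.07 E=45.68 B=48.55 A=41.29
t=5.16: R=47.58 S=33.59 E=45.68 B=50.98 A=41.75
t=5.90: R=48.10 S=34.11 E=45.68 B=53.47 A=42.22
t=6.64: R=48.62 S=34.63 E=45.68 B=55.97 A=42.69
B(2.07)=40.803 < 40.812 but B(2.08)=40.835 ≥ 40.812, so the first grid time is t=2.08.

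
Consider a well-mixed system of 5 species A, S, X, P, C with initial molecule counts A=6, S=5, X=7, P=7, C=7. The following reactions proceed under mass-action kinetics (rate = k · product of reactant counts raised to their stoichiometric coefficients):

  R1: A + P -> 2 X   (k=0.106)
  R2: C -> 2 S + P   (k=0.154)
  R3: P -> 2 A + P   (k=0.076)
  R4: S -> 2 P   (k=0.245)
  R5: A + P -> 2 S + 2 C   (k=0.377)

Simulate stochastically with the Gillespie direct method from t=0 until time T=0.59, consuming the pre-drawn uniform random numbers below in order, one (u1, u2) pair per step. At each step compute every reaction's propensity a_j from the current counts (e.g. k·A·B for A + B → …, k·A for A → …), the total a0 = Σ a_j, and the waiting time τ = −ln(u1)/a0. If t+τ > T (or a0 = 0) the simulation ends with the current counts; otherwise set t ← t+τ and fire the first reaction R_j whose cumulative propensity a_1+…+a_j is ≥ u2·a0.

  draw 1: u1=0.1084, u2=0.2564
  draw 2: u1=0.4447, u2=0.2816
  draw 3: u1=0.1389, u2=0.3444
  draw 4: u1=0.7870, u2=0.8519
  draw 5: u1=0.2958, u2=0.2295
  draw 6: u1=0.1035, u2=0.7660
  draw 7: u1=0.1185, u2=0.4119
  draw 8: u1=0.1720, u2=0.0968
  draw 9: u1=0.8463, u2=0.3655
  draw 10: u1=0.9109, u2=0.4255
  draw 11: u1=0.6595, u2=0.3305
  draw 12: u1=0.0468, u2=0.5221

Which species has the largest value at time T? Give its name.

t=0.000: A=6 S=5 X=7 P=7 C=7
Draw 1: a1=4.452, a2=1.078, a3=0.532, a4=1.225, a5=15.834, a0=23.121; τ=−ln(0.1084)/23.121=0.096 → t=0.096; u2·a0=0.2564·23.121=5.928; a1+a2=5.530 < 5.928 ≤ a1+…+a3=6.062 → R3 fires; A=8 S=5 X=7 P=7 C=7
Draw 2: a1=5.936, a2=1.078, a3=0.532, a4=1.225, a5=21.112, a0=29.883; τ=−ln(0.4447)/29.883=0.027 → t=0.123; u2·a0=0.2816·29.883=8.415; a1+…+a3=7.546 < 8.415 ≤ a1+…+a4=8.771 → R4 fires; A=8 S=4 X=7 P=9 C=7
Draw 3: a1=7.632, a2=1.078, a3=0.684, a4=0.980, a5=27.144, a0=37.518; τ=−ln(0.1389)/37.518=0.053 → t=0.176; u2·a0=0.3444·37.518=12.921; a1+…+a4=10.374 < 12.921 ≤ a1+…+a5=37.518 → R5 fires; A=7 S=6 X=7 P=8 C=9
Draw 4: a1=5.936, a2=1.386, a3=0.608, a4=1.470, a5=21.112, a0=30.512; τ=−ln(0.7870)/30.512=0.008 → t=0.184; u2·a0=0.8519·30.512=25.993; a1+…+a4=9.400 < 25.993 ≤ a1+…+a5=30.512 → R5 fires; A=6 S=8 X=7 P=7 C=11
Draw 5: a1=4.452, a2=1.694, a3=0.532, a4=1.960, a5=15.834, a0=24.472; τ=−ln(0.2958)/24.472=0.050 → t=0.233; u2·a0=0.2295·24.472=5.616; a1=4.452 < 5.616 ≤ a1+a2=6.146 → R2 fires; A=6 S=10 X=7 P=8 C=10
Draw 6: a1=5.088, a2=1.540, a3=0.608, a4=2.450, a5=18.096, a0=27.782; τ=−ln(0.1035)/27.782=0.082 → t=0.315; u2·a0=0.7660·27.782=21.281; a1+…+a4=9.686 < 21.281 ≤ a1+…+a5=27.782 → R5 fires; A=5 S=12 X=7 P=7 C=12
Draw 7: a1=3.710, a2=1.848, a3=0.532, a4=2.940, a5=13.195, a0=22.225; τ=−ln(0.1185)/22.225=0.096 → t=0.411; u2·a0=0.4119·22.225=9.154; a1+…+a4=9.030 < 9.154 ≤ a1+…+a5=22.225 → R5 fires; A=4 S=14 X=7 P=6 C=14
Draw 8: a1=2.544, a2=2.156, a3=0.456, a4=3.430, a5=9.048, a0=17.634; τ=−ln(0.1720)/17.634=0.100 → t=0.511; u2·a0=0.0968·17.634=1.707 ≤ a1=2.544 → R1 fires; A=3 S=14 X=9 P=5 C=14
Draw 9: a1=1.590, a2=2.156, a3=0.380, a4=3.430, a5=5.655, a0=13.211; τ=−ln(0.8463)/13.211=0.013 → t=0.524; u2·a0=0.3655·13.211=4.829; a1+…+a3=4.126 < 4.829 ≤ a1+…+a4=7.556 → R4 fires; A=3 S=13 X=9 P=7 C=14
Draw 10: a1=2.226, a2=2.156, a3=0.532, a4=3.185, a5=7.917, a0=16.016; τ=−ln(0.9109)/16.016=0.006 → t=0.529; u2·a0=0.4255·16.016=6.815; a1+…+a3=4.914 < 6.815 ≤ a1+…+a4=8.099 → R4 fires; A=3 S=12 X=9 P=9 C=14
Draw 11: a1=2.862, a2=2.156, a3=0.684, a4=2.940, a5=10.179, a0=18.821; τ=−ln(0.6595)/18.821=0.022 → t=0.551; u2·a0=0.3305·18.821=6.220; a1+…+a3=5.702 < 6.220 ≤ a1+…+a4=8.642 → R4 fires; A=3 S=11 X=9 P=11 C=14
Draw 12: a1=3.498, a2=2.156, a3=0.836, a4=2.695, a5=12.441, a0=21.626; τ=−ln(0.0468)/21.626=0.142 → t=0.693 > T=0.59: stop.
At T=0.59: A=3 S=11 X=9 P=11 C=14; the largest is C.

Dominant species at T: C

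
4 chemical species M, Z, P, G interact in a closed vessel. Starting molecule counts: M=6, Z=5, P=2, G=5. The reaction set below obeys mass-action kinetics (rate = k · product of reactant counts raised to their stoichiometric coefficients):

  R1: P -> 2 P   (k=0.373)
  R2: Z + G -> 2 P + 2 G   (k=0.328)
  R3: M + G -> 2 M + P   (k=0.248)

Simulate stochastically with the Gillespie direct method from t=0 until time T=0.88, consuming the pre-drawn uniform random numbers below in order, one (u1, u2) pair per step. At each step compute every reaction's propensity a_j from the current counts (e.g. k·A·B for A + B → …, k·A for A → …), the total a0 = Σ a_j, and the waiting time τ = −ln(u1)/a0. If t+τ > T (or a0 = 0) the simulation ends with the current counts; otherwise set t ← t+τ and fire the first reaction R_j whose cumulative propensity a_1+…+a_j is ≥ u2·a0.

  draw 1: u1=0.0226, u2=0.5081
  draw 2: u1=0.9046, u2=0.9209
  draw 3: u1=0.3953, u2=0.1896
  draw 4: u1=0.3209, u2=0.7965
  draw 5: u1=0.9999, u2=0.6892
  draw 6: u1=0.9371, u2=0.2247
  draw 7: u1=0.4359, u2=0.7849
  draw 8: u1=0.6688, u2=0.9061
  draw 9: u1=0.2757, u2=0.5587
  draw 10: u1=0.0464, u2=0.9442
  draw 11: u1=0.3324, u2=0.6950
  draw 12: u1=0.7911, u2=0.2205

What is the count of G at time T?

t=0.000: M=6 Z=5 P=2 G=5
Draw 1: a1=0.746, a2=8.200, a3=7.440, a0=16.386; τ=−ln(0.0226)/16.386=0.231 → t=0.231; u2·a0=0.5081·16.386=8.326; a1=0.746 < 8.326 ≤ a1+a2=8.946 → R2 fires; M=6 Z=4 P=4 G=6
Draw 2: a1=1.492, a2=7.872, a3=8.928, a0=18.292; τ=−ln(0.9046)/18.292=0.005 → t=0.237; u2·a0=0.9209·18.292=16.845; a1+a2=9.364 < 16.845 ≤ a1+…+a3=18.292 → R3 fires; M=7 Z=4 P=5 G=5
Draw 3: a1=1.865, a2=6.560, a3=8.680, a0=17.105; τ=−ln(0.3953)/17.105=0.054 → t=0.291; u2·a0=0.1896·17.105=3.243; a1=1.865 < 3.243 ≤ a1+a2=8.425 → R2 fires; M=7 Z=3 P=7 G=6
Draw 4: a1=2.611, a2=5.904, a3=10.416, a0=18.931; τ=−ln(0.3209)/18.931=0.060 → t=0.351; u2·a0=0.7965·18.931=15.079; a1+a2=8.515 < 15.079 ≤ a1+…+a3=18.931 → R3 fires; M=8 Z=3 P=8 G=5
Draw 5: a1=2.984, a2=4.920, a3=9.920, a0=17.824; τ=−ln(0.9999)/17.824=0.000 → t=0.351; u2·a0=0.6892·17.824=12.284; a1+a2=7.904 < 12.284 ≤ a1+…+a3=17.824 → R3 fires; M=9 Z=3 P=9 G=4
Draw 6: a1=3.357, a2=3.936, a3=8.928, a0=16.221; τ=−ln(0.9371)/16.221=0.004 → t=0.355; u2·a0=0.2247·16.221=3.645; a1=3.357 < 3.645 ≤ a1+a2=7.293 → R2 fires; M=9 Z=2 P=11 G=5
Draw 7: a1=4.103, a2=3.280, a3=11.160, a0=18.543; τ=−ln(0.4359)/18.543=0.045 → t=0.400; u2·a0=0.7849·18.543=14.554; a1+a2=7.383 < 14.554 ≤ a1+…+a3=18.543 → R3 fires; M=10 Z=2 P=12 G=4
Draw 8: a1=4.476, a2=2.624, a3=9.920, a0=17.020; τ=−ln(0.6688)/17.020=0.024 → t=0.423; u2·a0=0.9061·17.020=15.422; a1+a2=7.100 < 15.422 ≤ a1+…+a3=17.020 → R3 fires; M=11 Z=2 P=13 G=3
Draw 9: a1=4.849, a2=1.968, a3=8.184, a0=15.001; τ=−ln(0.2757)/15.001=0.086 → t=0.509; u2·a0=0.5587·15.001=8.381; a1+a2=6.817 < 8.381 ≤ a1+…+a3=15.001 → R3 fires; M=12 Z=2 P=14 G=2
Draw 10: a1=5.222, a2=1.312, a3=5.952, a0=12.486; τ=−ln(0.0464)/12.486=0.246 → t=0.755; u2·a0=0.9442·12.486=11.789; a1+a2=6.534 < 11.789 ≤ a1+…+a3=12.486 → R3 fires; M=13 Z=2 P=15 G=1
Draw 11: a1=5.595, a2=0.656, a3=3.224, a0=9.475; τ=−ln(0.3324)/9.475=0.116 → t=0.872; u2·a0=0.6950·9.475=6.585; a1+a2=6.251 < 6.585 ≤ a1+…+a3=9.475 → R3 fires; M=14 Z=2 P=16 G=0
Draw 12: a1=5.968, a2=0.000, a3=0.000, a0=5.968; τ=−ln(0.7911)/5.968=0.039 → t=0.911 > T=0.88: stop.
Read off G at T=0.88: 0

G at T = 0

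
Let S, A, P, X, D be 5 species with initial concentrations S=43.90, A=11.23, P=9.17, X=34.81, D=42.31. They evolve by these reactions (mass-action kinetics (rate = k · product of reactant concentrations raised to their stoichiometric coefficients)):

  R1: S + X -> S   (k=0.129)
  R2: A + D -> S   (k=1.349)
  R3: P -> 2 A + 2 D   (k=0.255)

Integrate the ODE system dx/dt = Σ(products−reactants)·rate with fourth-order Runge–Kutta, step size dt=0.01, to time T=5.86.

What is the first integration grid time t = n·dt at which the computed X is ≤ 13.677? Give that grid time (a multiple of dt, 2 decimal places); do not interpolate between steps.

RK4 with dt=0.01: 586 steps to T=5.86. Trajectory (selected grid times):
t=0.00: S=43.90 A=11.23 P=9.17 X=34.81 D=42.31
t=0.13: S=55.59 A=0.14 P=8.87 X=14.17 D=31.22
t=0.14: S=55.64 A=0.13 P=8.85 X=13.19 D=31.21
t=0.65: S=57.84 A=0.09 P=7.77 X=0.31 D=31.17
t=1.30: S=60.22 A=0.08 P=6.58 X=0.00 D=31.16
t=1.95: S=62.25 A=0.07 P=5.58 X=0.00 D=31.15
t=2.60: S=63.96 A=0.06 P=4.73 X=0.00 D=31.14
t=3.26: S=65.43 A=0.05 P=3.99 X=0.00 D=31.13
t=3.91: S=66.66 A=0.04 P=3.38 X=0.00 D=31.12
t=4.56: S=67.70 A=0.04 P=2.87 X=0.00 D=31.12
t=5.21: S=68.58 A=0.03 P=2.43 X=0.00 D=31.11
t=5.86: S=69.33 A=0.03 P=2.06 X=0.00 D=31.11
X(0.13)=14.170 > 13.677 but X(0.14)=13.189 ≤ 13.677, so the first grid time is t=0.14.

Threshold first reached at t = 0.14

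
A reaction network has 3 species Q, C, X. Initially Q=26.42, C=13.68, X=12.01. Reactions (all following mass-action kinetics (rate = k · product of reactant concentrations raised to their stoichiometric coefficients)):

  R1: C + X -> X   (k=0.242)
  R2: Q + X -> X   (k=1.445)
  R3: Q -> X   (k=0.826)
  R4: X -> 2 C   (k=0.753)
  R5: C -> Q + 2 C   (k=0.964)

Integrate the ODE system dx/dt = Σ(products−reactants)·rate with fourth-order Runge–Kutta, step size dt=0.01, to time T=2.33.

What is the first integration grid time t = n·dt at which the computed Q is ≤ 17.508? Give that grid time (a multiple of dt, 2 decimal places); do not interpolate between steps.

RK4 with dt=0.01: 233 steps to T=2.33. Trajectory (selected grid times):
t=0.00: Q=26.42 C=13.68 X=12.01
t=0.02: Q=18.53 C=13.51 X=12.20
t=0.03: Q=15.52 C=13.43 X=12.24
t=0.26: Q=0.93 C=12.02 X=10.99
t=0.52: Q=0.76 C=11.48 X=9.19
t=0.78: Q=0.88 C=11.57 X=7.71
t=1.04: Q=1.06 C=12.05 X=6.53
t=1.29: Q=1.27 C=12.77 X=5.63
t=1.55: Q=1.54 C=13.78 X=4.90
t=1.81: Q=1.85 C=15.02 X=4.36
t=2.07: Q=2.20 C=16.47 X=3.98
t=2.33: Q=2.57 C=18.13 X=3.74
Q(0.02)=18.531 > 17.508 but Q(0.03)=15.522 ≤ 17.508, so the first grid time is t=0.03.

Threshold first reached at t = 0.03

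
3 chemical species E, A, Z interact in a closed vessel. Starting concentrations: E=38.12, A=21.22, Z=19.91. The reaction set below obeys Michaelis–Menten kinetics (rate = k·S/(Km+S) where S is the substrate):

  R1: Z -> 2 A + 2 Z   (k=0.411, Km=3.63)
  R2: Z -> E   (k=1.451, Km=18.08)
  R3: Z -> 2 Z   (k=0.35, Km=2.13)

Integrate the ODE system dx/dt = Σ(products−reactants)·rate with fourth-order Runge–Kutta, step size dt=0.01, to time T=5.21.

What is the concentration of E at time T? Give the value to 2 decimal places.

RK4 with dt=0.01: 521 steps to T=5.21. Trajectory (selected grid times):
t=0.00: E=38.12 A=21.22 Z=19.91
t=0.58: E=38.56 A=21.62 Z=19.85
t=1.16: E=39.00 A=22.03 Z=19.80
t=1.74: E=39.44 A=22.43 Z=19.74
t=2.32: E=39.88 A=22.83 Z=19.69
t=2.89: E=40.31 A=23.23 Z=19.64
t=3.47: E=40.75 A=23.63 Z=19.58
t=4.05: E=41.19 A=24.03 Z=19.53
t=4.63: E=41.62 A=24.43 Z=19.48
t=5.21: E=42.06 A=24.84 Z=19.42
Read off E at T=5.21: 42.06

E at T = 42.06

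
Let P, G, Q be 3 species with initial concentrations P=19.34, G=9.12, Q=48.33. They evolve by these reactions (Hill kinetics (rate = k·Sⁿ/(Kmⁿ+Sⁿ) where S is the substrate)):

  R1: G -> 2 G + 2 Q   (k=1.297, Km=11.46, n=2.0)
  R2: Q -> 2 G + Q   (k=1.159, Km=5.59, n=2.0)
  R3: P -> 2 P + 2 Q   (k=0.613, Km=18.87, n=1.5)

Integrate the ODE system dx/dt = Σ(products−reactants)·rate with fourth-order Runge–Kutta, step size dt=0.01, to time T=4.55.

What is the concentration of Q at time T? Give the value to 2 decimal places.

Q at T = 58.77

RK4 with dt=0.01: 455 steps to T=4.55. Trajectory (selected grid times):
t=0.00: P=19.34 G=9.12 Q=48.33
t=0.51: P=19.50 G=10.57 Q=49.21
t=1.01: P=19.66 G=12.03 Q=50.16
t=1.52: P=19.82 G=13.57 Q=51.22
t=2.02: P=19.98 G=15.11 Q=52.33
t=2.53: P=20.14 G=16.71 Q=53.53
t=3.03: P=20.30 G=18.31 Q=54.76
t=3.54: P=20.47 G=19.97 Q=56.06
t=4.04: P=20.63 G=21.61 Q=57.38
t=4.55: P=20.80 G=23.31 Q=58.77
Read off Q at T=4.55: 58.77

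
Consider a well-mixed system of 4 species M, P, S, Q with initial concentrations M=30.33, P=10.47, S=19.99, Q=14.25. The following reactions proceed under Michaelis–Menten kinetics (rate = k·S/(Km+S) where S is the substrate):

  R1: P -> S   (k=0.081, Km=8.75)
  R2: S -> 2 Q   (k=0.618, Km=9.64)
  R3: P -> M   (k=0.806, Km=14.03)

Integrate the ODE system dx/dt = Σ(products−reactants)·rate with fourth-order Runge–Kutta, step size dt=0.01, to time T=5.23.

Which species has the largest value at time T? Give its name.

RK4 with dt=0.01: 523 steps to T=5.23. Trajectory (selected grid times):
t=0.00: M=30.33 P=10.47 S=19.99 Q=14.25
t=0.58: M=30.53 P=10.25 S=19.77 Q=14.73
t=1.16: M=30.72 P=10.02 S=19.56 Q=15.21
t=1.74: M=30.92 P=9.81 S=19.34 Q=15.69
t=2.32: M=31.11 P=9.59 S=19.13 Q=16.17
t=2.91: M=31.30 P=9.37 S=18.91 Q=16.65
t=3.49: M=31.49 P=9.16 S=18.70 Q=17.13
t=4.07: M=31.67 P=8.96 S=18.49 Q=17.60
t=4.65: M=31.85 P=8.75 S=18.28 Q=18.07
t=5.23: M=32.03 P=8.55 S=18.07 Q=18.54
At T=5.23: M=32.03 P=8.55 S=18.07 Q=18.54; the largest is M.

Dominant species at T: M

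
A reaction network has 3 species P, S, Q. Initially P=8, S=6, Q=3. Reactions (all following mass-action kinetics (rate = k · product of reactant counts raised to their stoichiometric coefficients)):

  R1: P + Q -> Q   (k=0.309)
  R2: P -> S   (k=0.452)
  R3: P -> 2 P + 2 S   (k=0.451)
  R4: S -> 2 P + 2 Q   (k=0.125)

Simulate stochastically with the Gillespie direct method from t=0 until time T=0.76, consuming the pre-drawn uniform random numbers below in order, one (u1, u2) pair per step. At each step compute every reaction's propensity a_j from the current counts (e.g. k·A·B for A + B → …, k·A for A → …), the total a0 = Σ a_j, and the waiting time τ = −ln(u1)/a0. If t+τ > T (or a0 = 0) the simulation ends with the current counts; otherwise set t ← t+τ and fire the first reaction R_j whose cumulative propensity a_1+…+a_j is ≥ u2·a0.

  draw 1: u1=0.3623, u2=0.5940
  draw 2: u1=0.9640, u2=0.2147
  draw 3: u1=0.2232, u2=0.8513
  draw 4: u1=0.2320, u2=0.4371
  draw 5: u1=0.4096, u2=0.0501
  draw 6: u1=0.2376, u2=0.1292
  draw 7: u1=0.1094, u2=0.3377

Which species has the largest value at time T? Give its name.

Dominant species at T: S

t=0.000: P=8 S=6 Q=3
Draw 1: a1=7.416, a2=3.616, a3=3.608, a4=0.750, a0=15.390; τ=−ln(0.3623)/15.390=0.066 → t=0.066; u2·a0=0.5940·15.390=9.142; a1=7.416 < 9.142 ≤ a1+a2=11.032 → R2 fires; P=7 S=7 Q=3
Draw 2: a1=6.489, a2=3.164, a3=3.157, a4=0.875, a0=13.685; τ=−ln(0.9640)/13.685=0.003 → t=0.069; u2·a0=0.2147·13.685=2.938 ≤ a1=6.489 → R1 fires; P=6 S=7 Q=3
Draw 3: a1=5.562, a2=2.712, a3=2.706, a4=0.875, a0=11.855; τ=−ln(0.2232)/11.855=0.127 → t=0.195; u2·a0=0.8513·11.855=10.092; a1+a2=8.274 < 10.092 ≤ a1+…+a3=10.980 → R3 fires; P=7 S=9 Q=3
Draw 4: a1=6.489, a2=3.164, a3=3.157, a4=1.125, a0=13.935; τ=−ln(0.2320)/13.935=0.105 → t=0.300; u2·a0=0.4371·13.935=6.091 ≤ a1=6.489 → R1 fires; P=6 S=9 Q=3
Draw 5: a1=5.562, a2=2.712, a3=2.706, a4=1.125, a0=12.105; τ=−ln(0.4096)/12.105=0.074 → t=0.374; u2·a0=0.0501·12.105=0.606 ≤ a1=5.562 → R1 fires; P=5 S=9 Q=3
Draw 6: a1=4.635, a2=2.260, a3=2.255, a4=1.125, a0=10.275; τ=−ln(0.2376)/10.275=0.140 → t=0.514; u2·a0=0.1292·10.275=1.328 ≤ a1=4.635 → R1 fires; P=4 S=9 Q=3
Draw 7: a1=3.708, a2=1.808, a3=1.804, a4=1.125, a0=8.445; τ=−ln(0.1094)/8.445=0.262 → t=0.776 > T=0.76: stop.
At T=0.76: P=4 S=9 Q=3; the largest is S.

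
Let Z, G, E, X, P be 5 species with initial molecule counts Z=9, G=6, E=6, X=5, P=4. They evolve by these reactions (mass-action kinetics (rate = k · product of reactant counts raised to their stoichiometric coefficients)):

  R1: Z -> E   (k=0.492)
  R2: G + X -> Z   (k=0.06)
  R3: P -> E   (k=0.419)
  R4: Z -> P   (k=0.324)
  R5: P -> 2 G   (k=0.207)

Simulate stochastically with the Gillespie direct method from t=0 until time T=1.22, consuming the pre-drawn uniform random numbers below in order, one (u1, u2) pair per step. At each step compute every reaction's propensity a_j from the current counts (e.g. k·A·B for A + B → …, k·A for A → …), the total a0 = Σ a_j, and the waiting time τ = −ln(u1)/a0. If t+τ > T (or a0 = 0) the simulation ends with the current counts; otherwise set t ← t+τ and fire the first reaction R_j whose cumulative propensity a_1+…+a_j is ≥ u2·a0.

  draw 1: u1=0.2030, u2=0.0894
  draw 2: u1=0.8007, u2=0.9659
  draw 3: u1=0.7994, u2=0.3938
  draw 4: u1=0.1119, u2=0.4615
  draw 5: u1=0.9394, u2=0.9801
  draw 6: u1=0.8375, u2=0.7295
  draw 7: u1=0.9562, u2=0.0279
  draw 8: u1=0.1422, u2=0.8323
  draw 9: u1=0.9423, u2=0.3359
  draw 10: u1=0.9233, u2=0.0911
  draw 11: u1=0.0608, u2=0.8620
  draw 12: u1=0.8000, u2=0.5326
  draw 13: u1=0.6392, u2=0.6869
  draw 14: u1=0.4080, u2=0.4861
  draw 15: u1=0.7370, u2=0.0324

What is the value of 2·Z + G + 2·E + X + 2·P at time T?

Check how each reaction changes W = 2·Z + G + 2·E + X + 2·P (weight of products minus weight of reactants):
R1: Z -> E: (2·1) − (2·1) = 2 − 2 = 0
R2: G + X -> Z: (2·1) − (1·1 + 1·1) = 2 − 2 = 0
R3: P -> E: (2·1) − (2·1) = 2 − 2 = 0
R4: Z -> P: (2·1) − (2·1) = 2 − 2 = 0
R5: P -> 2 G: (1·2) − (2·1) = 2 − 2 = 0
Every reaction leaves W unchanged, so W is conserved and no simulation is needed: W(T) = W(0) = 2·9 + 6 + 2·6 + 5 + 2·4 = 49

Value at T = 49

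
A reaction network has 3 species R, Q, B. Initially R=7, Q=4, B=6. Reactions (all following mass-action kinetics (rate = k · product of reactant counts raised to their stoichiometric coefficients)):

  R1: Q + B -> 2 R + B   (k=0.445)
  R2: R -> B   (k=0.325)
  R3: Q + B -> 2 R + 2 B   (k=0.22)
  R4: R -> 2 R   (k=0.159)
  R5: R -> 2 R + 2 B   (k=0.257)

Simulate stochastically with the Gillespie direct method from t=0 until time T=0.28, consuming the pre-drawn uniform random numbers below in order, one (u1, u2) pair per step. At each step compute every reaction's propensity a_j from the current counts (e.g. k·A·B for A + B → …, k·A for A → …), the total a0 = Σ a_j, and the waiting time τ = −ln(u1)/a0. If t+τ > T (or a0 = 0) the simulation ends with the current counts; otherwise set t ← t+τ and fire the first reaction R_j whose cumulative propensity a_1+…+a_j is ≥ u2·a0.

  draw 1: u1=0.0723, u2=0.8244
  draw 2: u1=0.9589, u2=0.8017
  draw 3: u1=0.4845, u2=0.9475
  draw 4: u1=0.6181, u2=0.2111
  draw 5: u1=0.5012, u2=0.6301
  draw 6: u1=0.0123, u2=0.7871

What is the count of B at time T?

t=0.000: R=7 Q=4 B=6
Draw 1: a1=10.680, a2=2.275, a3=5.280, a4=1.113, a5=1.799, a0=21.147; τ=−ln(0.0723)/21.147=0.124 → t=0.124; u2·a0=0.8244·21.147=17.434; a1+a2=12.955 < 17.434 ≤ a1+…+a3=18.235 → R3 fires; R=9 Q=3 B=7
Draw 2: a1=9.345, a2=2.925, a3=4.620, a4=1.431, a5=2.313, a0=20.634; τ=−ln(0.9589)/20.634=0.002 → t=0.126; u2·a0=0.8017·20.634=16.542; a1+a2=12.270 < 16.542 ≤ a1+…+a3=16.890 → R3 fires; R=11 Q=2 B=8
Draw 3: a1=7.120, a2=3.575, a3=3.520, a4=1.749, a5=2.827, a0=18.791; τ=−ln(0.4845)/18.791=0.039 → t=0.165; u2·a0=0.9475·18.791=17.804; a1+…+a4=15.964 < 17.804 ≤ a1+…+a5=18.791 → R5 fires; R=12 Q=2 B=10
Draw 4: a1=8.900, a2=3.900, a3=4.400, a4=1.908, a5=3.084, a0=22.192; τ=−ln(0.6181)/22.192=0.022 → t=0.186; u2·a0=0.2111·22.192=4.685 ≤ a1=8.900 → R1 fires; R=14 Q=1 B=10
Draw 5: a1=4.450, a2=4.550, a3=2.200, a4=2.226, a5=3.598, a0=17.024; τ=−ln(0.5012)/17.024=0.041 → t=0.227; u2·a0=0.6301·17.024=10.727; a1+a2=9.000 < 10.727 ≤ a1+…+a3=11.200 → R3 fires; R=16 Q=0 B=11
Draw 6: a1=0.000, a2=5.200, a3=0.000, a4=2.544, a5=4.112, a0=11.856; τ=−ln(0.0123)/11.856=0.371 → t=0.598 > T=0.28: stop.
Read off B at T=0.28: 11

B at T = 11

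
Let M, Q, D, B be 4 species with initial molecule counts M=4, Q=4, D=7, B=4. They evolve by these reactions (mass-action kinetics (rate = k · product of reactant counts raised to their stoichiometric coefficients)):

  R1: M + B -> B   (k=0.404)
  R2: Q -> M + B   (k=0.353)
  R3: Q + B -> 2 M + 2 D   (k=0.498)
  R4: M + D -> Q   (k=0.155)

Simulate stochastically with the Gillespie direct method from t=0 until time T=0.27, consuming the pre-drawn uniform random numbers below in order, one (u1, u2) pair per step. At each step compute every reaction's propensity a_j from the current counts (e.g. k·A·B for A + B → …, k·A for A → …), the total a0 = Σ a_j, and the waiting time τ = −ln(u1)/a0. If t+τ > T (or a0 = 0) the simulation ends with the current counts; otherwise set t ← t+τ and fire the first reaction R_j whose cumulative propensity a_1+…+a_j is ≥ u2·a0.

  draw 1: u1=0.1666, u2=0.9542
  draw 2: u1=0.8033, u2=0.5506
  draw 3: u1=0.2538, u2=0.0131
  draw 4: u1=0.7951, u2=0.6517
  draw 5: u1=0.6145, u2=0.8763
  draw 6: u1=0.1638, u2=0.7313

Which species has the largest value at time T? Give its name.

t=0.000: M=4 Q=4 D=7 B=4
Draw 1: a1=6.464, a2=1.412, a3=7.968, a4=4.340, a0=20.184; τ=−ln(0.1666)/20.184=0.089 → t=0.089; u2·a0=0.9542·20.184=19.260; a1+…+a3=15.844 < 19.260 ≤ a1+…+a4=20.184 → R4 fires; M=3 Q=5 D=6 B=4
Draw 2: a1=4.848, a2=1.765, a3=9.960, a4=2.790, a0=19.363; τ=−ln(0.8033)/19.363=0.011 → t=0.100; u2·a0=0.5506·19.363=10.661; a1+a2=6.613 < 10.661 ≤ a1+…+a3=16.573 → R3 fires; M=5 Q=4 D=8 B=3
Draw 3: a1=6.060, a2=1.412, a3=5.976, a4=6.200, a0=19.648; τ=−ln(0.2538)/19.648=0.070 → t=0.170; u2·a0=0.0131·19.648=0.257 ≤ a1=6.060 → R1 fires; M=4 Q=4 D=8 B=3
Draw 4: a1=4.848, a2=1.412, a3=5.976, a4=4.960, a0=17.196; τ=−ln(0.7951)/17.196=0.013 → t=0.183; u2·a0=0.6517·17.196=11.207; a1+a2=6.260 < 11.207 ≤ a1+…+a3=12.236 → R3 fires; M=6 Q=3 D=10 B=2
Draw 5: a1=4.848, a2=1.059, a3=2.988, a4=9.300, a0=18.195; τ=−ln(0.6145)/18.195=0.027 → t=0.210; u2·a0=0.8763·18.195=15.944; a1+…+a3=8.895 < 15.944 ≤ a1+…+a4=18.195 → R4 fires; M=5 Q=4 D=9 B=2
Draw 6: a1=4.040, a2=1.412, a3=3.984, a4=6.975, a0=16.411; τ=−ln(0.1638)/16.411=0.110 → t=0.320 > T=0.27: stop.
At T=0.27: M=5 Q=4 D=9 B=2; the largest is D.

Dominant species at T: D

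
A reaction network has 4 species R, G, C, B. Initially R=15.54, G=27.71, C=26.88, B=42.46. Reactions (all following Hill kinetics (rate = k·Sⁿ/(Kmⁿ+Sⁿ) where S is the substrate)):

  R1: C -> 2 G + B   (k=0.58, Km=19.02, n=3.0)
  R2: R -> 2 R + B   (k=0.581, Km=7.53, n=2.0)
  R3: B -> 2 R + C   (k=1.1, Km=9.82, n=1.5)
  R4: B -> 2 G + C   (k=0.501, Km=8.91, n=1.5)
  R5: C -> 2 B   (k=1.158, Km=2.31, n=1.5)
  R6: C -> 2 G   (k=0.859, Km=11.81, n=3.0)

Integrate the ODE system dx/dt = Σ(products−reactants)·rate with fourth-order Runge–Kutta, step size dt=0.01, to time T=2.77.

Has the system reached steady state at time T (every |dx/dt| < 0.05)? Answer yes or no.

RK4 with dt=0.01: 277 steps to T=2.77. Trajectory (selected grid times):
t=0.00: R=15.54 G=27.71 C=26.88 B=42.46
t=0.31: R=16.30 G=28.75 C=26.60 B=42.99
t=0.62: R=17.07 G=29.78 C=26.33 B=43.52
t=0.92: R=17.81 G=30.78 C=26.06 B=44.04
t=1.23: R=18.58 G=31.81 C=25.79 B=44.57
t=1.54: R=19.36 G=32.84 C=25.52 B=45.10
t=1.85: R=20.13 G=33.86 C=25.26 B=45.63
t=2.15: R=20.89 G=34.85 C=25.00 B=46.14
t=2.46: R=21.67 G=35.86 C=24.74 B=46.67
t=2.77: R=22.45 G=36.88 C=24.49 B=47.19
Rates at T: R1=0.3949, R2=0.5223, R3=1.0046, R4=0.4630, R5=1.1254, R6=0.7723
dx/dt at T (Σ net stoichiometry × rate): R=+2.5315, G=+3.2606, C=-0.8250, B=+1.7003
Largest |dx/dt| is |+3.2606| (G) ≥ 0.05 → not steady.

Steady state at T: no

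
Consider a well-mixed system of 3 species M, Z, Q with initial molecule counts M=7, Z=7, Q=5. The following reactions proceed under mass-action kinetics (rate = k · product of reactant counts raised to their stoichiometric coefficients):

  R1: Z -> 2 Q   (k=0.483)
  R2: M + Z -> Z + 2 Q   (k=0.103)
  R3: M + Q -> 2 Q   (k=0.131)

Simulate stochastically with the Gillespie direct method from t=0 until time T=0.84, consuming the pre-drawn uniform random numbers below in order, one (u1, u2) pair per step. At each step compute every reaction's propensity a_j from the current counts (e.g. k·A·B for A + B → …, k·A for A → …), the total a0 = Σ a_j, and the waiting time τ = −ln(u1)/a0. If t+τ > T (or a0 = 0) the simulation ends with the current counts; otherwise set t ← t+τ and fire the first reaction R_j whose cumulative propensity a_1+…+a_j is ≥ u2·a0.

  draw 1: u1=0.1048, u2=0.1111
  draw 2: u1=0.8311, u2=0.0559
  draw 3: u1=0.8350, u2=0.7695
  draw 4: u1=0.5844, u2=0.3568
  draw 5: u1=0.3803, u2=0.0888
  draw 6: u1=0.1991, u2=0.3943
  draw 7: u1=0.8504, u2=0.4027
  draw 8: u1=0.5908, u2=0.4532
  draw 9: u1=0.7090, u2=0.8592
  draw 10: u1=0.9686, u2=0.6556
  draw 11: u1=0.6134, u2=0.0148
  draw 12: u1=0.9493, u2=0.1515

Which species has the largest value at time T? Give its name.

t=0.000: M=7 Z=7 Q=5
Draw 1: a1=3.381, a2=5.047, a3=4.585, a0=13.013; τ=−ln(0.1048)/13.013=0.173 → t=0.173; u2·a0=0.1111·13.013=1.446 ≤ a1=3.381 → R1 fires; M=7 Z=6 Q=7
Draw 2: a1=2.898, a2=4.326, a3=6.419, a0=13.643; τ=−ln(0.8311)/13.643=0.014 → t=0.187; u2·a0=0.0559·13.643=0.763 ≤ a1=2.898 → R1 fires; M=7 Z=5 Q=9
Draw 3: a1=2.415, a2=3.605, a3=8.253, a0=14.273; τ=−ln(0.8350)/14.273=0.013 → t=0.200; u2·a0=0.7695·14.273=10.983; a1+a2=6.020 < 10.983 ≤ a1+…+a3=14.273 → R3 fires; M=6 Z=5 Q=10
Draw 4: a1=2.415, a2=3.090, a3=7.860, a0=13.365; τ=−ln(0.5844)/13.365=0.040 → t=0.240; u2·a0=0.3568·13.365=4.769; a1=2.415 < 4.769 ≤ a1+a2=5.505 → R2 fires; M=5 Z=5 Q=12
Draw 5: a1=2.415, a2=2.575, a3=7.860, a0=12.850; τ=−ln(0.3803)/12.850=0.075 → t=0.315; u2·a0=0.0888·12.850=1.141 ≤ a1=2.415 → R1 fires; M=5 Z=4 Q=14
Draw 6: a1=1.932, a2=2.060, a3=9.170, a0=13.162; τ=−ln(0.1991)/13.162=0.123 → t=0.438; u2·a0=0.3943·13.162=5.190; a1+a2=3.992 < 5.190 ≤ a1+…+a3=13.162 → R3 fires; M=4 Z=4 Q=15
Draw 7: a1=1.932, a2=1.648, a3=7.860, a0=11.440; τ=−ln(0.8504)/11.440=0.014 → t=0.452; u2·a0=0.4027·11.440=4.607; a1+a2=3.580 < 4.607 ≤ a1+…+a3=11.440 → R3 fires; M=3 Z=4 Q=16
Draw 8: a1=1.932, a2=1.236, a3=6.288, a0=9.456; τ=−ln(0.5908)/9.456=0.056 → t=0.507; u2·a0=0.4532·9.456=4.285; a1+a2=3.168 < 4.285 ≤ a1+…+a3=9.456 → R3 fires; M=2 Z=4 Q=17
Draw 9: a1=1.932, a2=0.824, a3=4.454, a0=7.210; τ=−ln(0.7090)/7.210=0.048 → t=0.555; u2·a0=0.8592·7.210=6.195; a1+a2=2.756 < 6.195 ≤ a1+…+a3=7.210 → R3 fires; M=1 Z=4 Q=18
Draw 10: a1=1.932, a2=0.412, a3=2.358, a0=4.702; τ=−ln(0.9686)/4.702=0.007 → t=0.562; u2·a0=0.6556·4.702=3.083; a1+a2=2.344 < 3.083 ≤ a1+…+a3=4.702 → R3 fires; M=0 Z=4 Q=19
Draw 11: a1=1.932, a2=0.000, a3=0.000, a0=1.932; τ=−ln(0.6134)/1.932=0.253 → t=0.815; u2·a0=0.0148·1.932=0.029 ≤ a1=1.932 → R1 fires; M=0 Z=3 Q=21
Draw 12: a1=1.449, a2=0.000, a3=0.000, a0=1.449; τ=−ln(0.9493)/1.449=0.036 → t=0.851 > T=0.84: stop.
At T=0.84: M=0 Z=3 Q=21; the largest is Q.

Dominant species at T: Q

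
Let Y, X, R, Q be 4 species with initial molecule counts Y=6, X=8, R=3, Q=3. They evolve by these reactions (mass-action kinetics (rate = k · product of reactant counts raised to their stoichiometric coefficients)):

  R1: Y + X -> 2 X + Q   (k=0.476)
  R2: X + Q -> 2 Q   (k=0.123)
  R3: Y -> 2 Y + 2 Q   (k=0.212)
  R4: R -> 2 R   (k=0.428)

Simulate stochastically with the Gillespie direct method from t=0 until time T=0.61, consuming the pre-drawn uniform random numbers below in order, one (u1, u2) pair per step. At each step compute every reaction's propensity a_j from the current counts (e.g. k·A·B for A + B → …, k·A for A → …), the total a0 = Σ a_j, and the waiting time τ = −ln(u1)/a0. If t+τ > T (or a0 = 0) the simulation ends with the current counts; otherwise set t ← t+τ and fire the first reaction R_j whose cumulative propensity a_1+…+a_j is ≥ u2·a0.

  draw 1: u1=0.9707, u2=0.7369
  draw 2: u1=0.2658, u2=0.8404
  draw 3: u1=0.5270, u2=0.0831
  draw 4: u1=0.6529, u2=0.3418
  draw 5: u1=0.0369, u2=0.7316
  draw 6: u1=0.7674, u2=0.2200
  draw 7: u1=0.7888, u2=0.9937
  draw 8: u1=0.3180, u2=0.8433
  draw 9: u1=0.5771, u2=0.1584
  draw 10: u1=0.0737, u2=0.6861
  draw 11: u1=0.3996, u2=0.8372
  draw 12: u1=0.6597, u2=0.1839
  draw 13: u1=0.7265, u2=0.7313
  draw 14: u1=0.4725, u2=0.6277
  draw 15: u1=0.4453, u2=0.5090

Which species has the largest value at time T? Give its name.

Dominant species at T: Q

t=0.000: Y=6 X=8 R=3 Q=3
Draw 1: a1=22.848, a2=2.952, a3=1.272, a4=1.284, a0=28.356; τ=−ln(0.9707)/28.356=0.001 → t=0.001; u2·a0=0.7369·28.356=20.896 ≤ a1=22.848 → R1 fires; Y=5 X=9 R=3 Q=4
Draw 2: a1=21.420, a2=4.428, a3=1.060, a4=1.284, a0=28.192; τ=−ln(0.2658)/28.192=0.047 → t=0.048; u2·a0=0.8404·28.192=23.693; a1=21.420 < 23.693 ≤ a1+a2=25.848 → R2 fires; Y=5 X=8 R=3 Q=5
Draw 3: a1=19.040, a2=4.920, a3=1.060, a4=1.284, a0=26.304; τ=−ln(0.5270)/26.304=0.024 → t=0.072; u2·a0=0.0831·26.304=2.186 ≤ a1=19.040 → R1 fires; Y=4 X=9 R=3 Q=6
Draw 4: a1=17.136, a2=6.642, a3=0.848, a4=1.284, a0=25.910; τ=−ln(0.6529)/25.910=0.016 → t=0.089; u2·a0=0.3418·25.910=8.856 ≤ a1=17.136 → R1 fires; Y=3 X=10 R=3 Q=7
Draw 5: a1=14.280, a2=8.610, a3=0.636, a4=1.284, a0=24.810; τ=−ln(0.0369)/24.810=0.133 → t=0.222; u2·a0=0.7316·24.810=18.151; a1=14.280 < 18.151 ≤ a1+a2=22.890 → R2 fires; Y=3 X=9 R=3 Q=8
Draw 6: a1=12.852, a2=8.856, a3=0.636, a4=1.284, a0=23.628; τ=−ln(0.7674)/23.628=0.011 → t=0.233; u2·a0=0.2200·23.628=5.198 ≤ a1=12.852 → R1 fires; Y=2 X=10 R=3 Q=9
Draw 7: a1=9.520, a2=11.070, a3=0.424, a4=1.284, a0=22.298; τ=−ln(0.7888)/22.298=0.011 → t=0.244; u2·a0=0.9937·22.298=22.158; a1+…+a3=21.014 < 22.158 ≤ a1+…+a4=22.298 → R4 fires; Y=2 X=10 R=4 Q=9
Draw 8: a1=9.520, a2=11.070, a3=0.424, a4=1.712, a0=22.726; τ=−ln(0.3180)/22.726=0.050 → t=0.294; u2·a0=0.8433·22.726=19.165; a1=9.520 < 19.165 ≤ a1+a2=20.590 → R2 fires; Y=2 X=9 R=4 Q=10
Draw 9: a1=8.568, a2=11.070, a3=0.424, a4=1.712, a0=21.774; τ=−ln(0.5771)/21.774=0.025 → t=0.319; u2·a0=0.1584·21.774=3.449 ≤ a1=8.568 → R1 fires; Y=1 X=10 R=4 Q=11
Draw 10: a1=4.760, a2=13.530, a3=0.212, a4=1.712, a0=20.214; τ=−ln(0.0737)/20.214=0.129 → t=0.448; u2·a0=0.6861·20.214=13.869; a1=4.760 < 13.869 ≤ a1+a2=18.290 → R2 fires; Y=1 X=9 R=4 Q=12
Draw 11: a1=4.284, a2=13.284, a3=0.212, a4=1.712, a0=19.492; τ=−ln(0.3996)/19.492=0.047 → t=0.495; u2·a0=0.8372·19.492=16.319; a1=4.284 < 16.319 ≤ a1+a2=17.568 → R2 fires; Y=1 X=8 R=4 Q=13
Draw 12: a1=3.808, a2=12.792, a3=0.212, a4=1.712, a0=18.524; τ=−ln(0.6597)/18.524=0.022 → t=0.518; u2·a0=0.1839·18.524=3.407 ≤ a1=3.808 → R1 fires; Y=0 X=9 R=4 Q=14
Draw 13: a1=0.000, a2=15.498, a3=0.000, a4=1.712, a0=17.210; τ=−ln(0.7265)/17.210=0.019 → t=0.536; u2·a0=0.7313·17.210=12.586; a1=0.000 < 12.586 ≤ a1+a2=15.498 → R2 fires; Y=0 X=8 R=4 Q=15
Draw 14: a1=0.000, a2=14.760, a3=0.000, a4=1.712, a0=16.472; τ=−ln(0.4725)/16.472=0.046 → t=0.582; u2·a0=0.6277·16.472=10.339; a1=0.000 < 10.339 ≤ a1+a2=14.760 → R2 fires; Y=0 X=7 R=4 Q=16
Draw 15: a1=0.000, a2=13.776, a3=0.000, a4=1.712, a0=15.488; τ=−ln(0.4453)/15.488=0.052 → t=0.634 > T=0.61: stop.
At T=0.61: Y=0 X=7 R=4 Q=16; the largest is Q.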